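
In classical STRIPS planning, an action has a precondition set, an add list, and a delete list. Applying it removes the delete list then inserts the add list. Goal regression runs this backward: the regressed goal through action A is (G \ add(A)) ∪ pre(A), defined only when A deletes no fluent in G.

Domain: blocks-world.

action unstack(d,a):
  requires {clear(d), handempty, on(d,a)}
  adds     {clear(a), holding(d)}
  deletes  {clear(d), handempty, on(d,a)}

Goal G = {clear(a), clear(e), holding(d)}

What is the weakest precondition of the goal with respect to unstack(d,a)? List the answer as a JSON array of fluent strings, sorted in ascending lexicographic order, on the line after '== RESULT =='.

Regress:
  G ∩ del = {}  (empty — regression defined)
  G \ add = {clear(a), clear(e), holding(d)} \ {clear(a), holding(d)} = {clear(e)}
  ∪ pre   = {clear(e)} ∪ {clear(d), handempty, on(d,a)}
          = {clear(d), clear(e), handempty, on(d,a)}

== RESULT ==
["clear(d)", "clear(e)", "handempty", "on(d,a)"]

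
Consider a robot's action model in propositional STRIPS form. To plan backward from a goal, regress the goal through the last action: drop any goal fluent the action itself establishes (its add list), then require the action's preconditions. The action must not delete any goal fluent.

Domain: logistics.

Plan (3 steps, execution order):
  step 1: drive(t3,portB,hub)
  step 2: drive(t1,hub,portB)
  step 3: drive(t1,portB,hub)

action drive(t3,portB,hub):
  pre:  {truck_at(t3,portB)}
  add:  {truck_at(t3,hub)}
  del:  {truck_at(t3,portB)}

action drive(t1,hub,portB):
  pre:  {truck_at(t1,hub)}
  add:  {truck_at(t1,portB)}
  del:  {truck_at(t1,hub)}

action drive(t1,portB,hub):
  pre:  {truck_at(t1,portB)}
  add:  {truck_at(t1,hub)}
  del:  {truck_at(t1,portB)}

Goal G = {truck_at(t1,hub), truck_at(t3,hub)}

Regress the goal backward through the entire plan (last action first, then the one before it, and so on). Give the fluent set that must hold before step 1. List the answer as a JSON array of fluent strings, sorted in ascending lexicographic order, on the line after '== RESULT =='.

Work backward from the goal:
  through step 3 (drive(t1,portB,hub)): drop {truck_at(t1,hub)}, keep {truck_at(t3,hub)}, require {truck_at(t1,portB)}
    → {truck_at(t1,portB), truck_at(t3,hub)}
  through step 2 (drive(t1,hub,portB)): drop {truck_at(t1,portB)}, keep {truck_at(t3,hub)}, require {truck_at(t1,hub)}
    → {truck_at(t1,hub), truck_at(t3,hub)}
  through step 1 (drive(t3,portB,hub)): drop {truck_at(t3,hub)}, keep {truck_at(t1,hub)}, require {truck_at(t3,portB)}
    → {truck_at(t1,hub), truck_at(t3,portB)}

== RESULT ==
["truck_at(t1,hub)", "truck_at(t3,portB)"]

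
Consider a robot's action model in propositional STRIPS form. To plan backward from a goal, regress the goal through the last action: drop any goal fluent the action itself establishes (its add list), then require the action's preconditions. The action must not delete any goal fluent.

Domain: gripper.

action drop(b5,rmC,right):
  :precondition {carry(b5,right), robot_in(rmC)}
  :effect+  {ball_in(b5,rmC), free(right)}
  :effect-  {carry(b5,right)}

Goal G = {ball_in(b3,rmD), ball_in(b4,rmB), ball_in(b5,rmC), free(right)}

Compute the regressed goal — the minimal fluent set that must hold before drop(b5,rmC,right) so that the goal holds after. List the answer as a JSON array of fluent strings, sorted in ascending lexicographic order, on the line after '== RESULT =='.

Compute (G \ add) ∪ pre:
  G ∩ del = {}  (empty — regression defined)
  G \ add = {ball_in(b3,rmD), ball_in(b4,rmB), ball_in(b5,rmC), free(right)} \ {ball_in(b5,rmC), free(right)} = {ball_in(b3,rmD), ball_in(b4,rmB)}
  ∪ pre   = {ball_in(b3,rmD), ball_in(b4,rmB)} ∪ {carry(b5,right), robot_in(rmC)}
          = {ball_in(b3,rmD), ball_in(b4,rmB), carry(b5,right), robot_in(rmC)}

== RESULT ==
["ball_in(b3,rmD)", "ball_in(b4,rmB)", "carry(b5,right)", "robot_in(rmC)"]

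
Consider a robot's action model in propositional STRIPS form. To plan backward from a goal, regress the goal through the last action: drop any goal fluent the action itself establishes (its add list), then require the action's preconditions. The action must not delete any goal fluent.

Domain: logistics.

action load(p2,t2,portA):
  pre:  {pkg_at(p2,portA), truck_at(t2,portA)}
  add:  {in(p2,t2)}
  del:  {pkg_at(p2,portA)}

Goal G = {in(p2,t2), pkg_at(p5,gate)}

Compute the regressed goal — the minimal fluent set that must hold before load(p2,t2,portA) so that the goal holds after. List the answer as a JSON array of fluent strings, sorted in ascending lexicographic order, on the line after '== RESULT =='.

Regress:
  G ∩ del = {}  (empty — regression defined)
  G \ add = {in(p2,t2), pkg_at(p5,gate)} \ {in(p2,t2)} = {pkg_at(p5,gate)}
  ∪ pre   = {pkg_at(p5,gate)} ∪ {pkg_at(p2,portA), truck_at(t2,portA)}
          = {pkg_at(p2,portA), pkg_at(p5,gate), truck_at(t2,portA)}

== RESULT ==
["pkg_at(p2,portA)", "pkg_at(p5,gate)", "truck_at(t2,portA)"]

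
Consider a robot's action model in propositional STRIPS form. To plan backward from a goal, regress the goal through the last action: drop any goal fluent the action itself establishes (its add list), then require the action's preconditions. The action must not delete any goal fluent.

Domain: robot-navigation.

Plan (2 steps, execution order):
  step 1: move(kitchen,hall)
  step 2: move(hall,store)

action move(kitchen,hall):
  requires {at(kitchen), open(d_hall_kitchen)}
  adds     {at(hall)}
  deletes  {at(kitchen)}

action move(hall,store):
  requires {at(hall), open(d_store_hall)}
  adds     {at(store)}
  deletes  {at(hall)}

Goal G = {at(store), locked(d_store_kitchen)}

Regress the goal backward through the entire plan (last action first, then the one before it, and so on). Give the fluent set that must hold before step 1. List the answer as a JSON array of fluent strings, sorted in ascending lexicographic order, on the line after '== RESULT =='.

Regress step by step:
  through step 2 (move(hall,store)): drop {at(store)}, keep {locked(d_store_kitchen)}, require {at(hall), open(d_store_hall)}
    → {at(hall), locked(d_store_kitchen), open(d_store_hall)}
  through step 1 (move(kitchen,hall)): drop {at(hall)}, keep {locked(d_store_kitchen), open(d_store_hall)}, require {at(kitchen), open(d_hall_kitchen)}
    → {at(kitchen), locked(d_store_kitchen), open(d_hall_kitchen), open(d_store_hall)}

== RESULT ==
["at(kitchen)", "locked(d_store_kitchen)", "open(d_hall_kitchen)", "open(d_store_hall)"]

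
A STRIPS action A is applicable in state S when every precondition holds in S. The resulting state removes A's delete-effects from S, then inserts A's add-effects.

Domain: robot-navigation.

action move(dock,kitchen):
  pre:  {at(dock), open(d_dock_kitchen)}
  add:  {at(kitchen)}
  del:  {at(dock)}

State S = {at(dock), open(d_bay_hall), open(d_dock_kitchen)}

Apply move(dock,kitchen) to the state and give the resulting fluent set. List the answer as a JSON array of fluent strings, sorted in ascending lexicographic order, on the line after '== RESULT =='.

Progress:
  pre ⊆ S: {at(dock), open(d_dock_kitchen)} ⊆ S  — applicable
  S \ del = {open(d_bay_hall), open(d_dock_kitchen)}
  ∪ add   = {at(kitchen), open(d_bay_hall), open(d_dock_kitchen)}

== RESULT ==
["at(kitchen)", "open(d_bay_hall)", "open(d_dock_kitchen)"]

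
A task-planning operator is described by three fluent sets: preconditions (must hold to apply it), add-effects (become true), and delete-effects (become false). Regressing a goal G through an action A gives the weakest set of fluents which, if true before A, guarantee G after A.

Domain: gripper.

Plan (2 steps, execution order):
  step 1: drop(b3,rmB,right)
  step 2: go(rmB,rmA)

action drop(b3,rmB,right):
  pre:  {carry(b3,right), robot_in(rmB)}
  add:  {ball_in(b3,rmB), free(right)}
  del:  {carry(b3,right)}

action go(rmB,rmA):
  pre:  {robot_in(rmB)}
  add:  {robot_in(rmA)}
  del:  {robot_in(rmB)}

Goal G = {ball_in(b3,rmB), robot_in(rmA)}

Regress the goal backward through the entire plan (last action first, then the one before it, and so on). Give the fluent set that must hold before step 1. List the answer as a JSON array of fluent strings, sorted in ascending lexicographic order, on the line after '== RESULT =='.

Regress step by step:
  through step 2 (go(rmB,rmA)): drop {robot_in(rmA)}, keep {ball_in(b3,rmB)}, require {robot_in(rmB)}
    → {ball_in(b3,rmB), robot_in(rmB)}
  through step 1 (drop(b3,rmB,right)): drop {ball_in(b3,rmB)}, keep {robot_in(rmB)}, require {carry(b3,right), robot_in(rmB)}
    → {carry(b3,right), robot_in(rmB)}

== RESULT ==
["carry(b3,right)", "robot_in(rmB)"]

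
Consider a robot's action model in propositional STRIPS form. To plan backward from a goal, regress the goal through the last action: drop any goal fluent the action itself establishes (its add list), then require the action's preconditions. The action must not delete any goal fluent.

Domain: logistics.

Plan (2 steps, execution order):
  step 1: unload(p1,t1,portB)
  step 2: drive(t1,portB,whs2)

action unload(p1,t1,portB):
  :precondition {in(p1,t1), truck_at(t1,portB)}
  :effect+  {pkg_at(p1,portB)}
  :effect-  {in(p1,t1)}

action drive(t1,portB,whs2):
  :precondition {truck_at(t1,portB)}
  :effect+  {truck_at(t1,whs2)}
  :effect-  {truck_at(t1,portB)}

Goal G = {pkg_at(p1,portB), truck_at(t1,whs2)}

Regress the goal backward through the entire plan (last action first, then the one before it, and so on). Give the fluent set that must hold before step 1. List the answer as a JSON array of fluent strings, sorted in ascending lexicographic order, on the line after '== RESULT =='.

Work backward from the goal:
  through step 2 (drive(t1,portB,whs2)): drop {truck_at(t1,whs2)}, keep {pkg_at(p1,portB)}, require {truck_at(t1,portB)}
    → {pkg_at(p1,portB), truck_at(t1,portB)}
  through step 1 (unload(p1,t1,portB)): drop {pkg_at(p1,portB)}, keep {truck_at(t1,portB)}, require {in(p1,t1), truck_at(t1,portB)}
    → {in(p1,t1), truck_at(t1,portB)}

== RESULT ==
["in(p1,t1)", "truck_at(t1,portB)"]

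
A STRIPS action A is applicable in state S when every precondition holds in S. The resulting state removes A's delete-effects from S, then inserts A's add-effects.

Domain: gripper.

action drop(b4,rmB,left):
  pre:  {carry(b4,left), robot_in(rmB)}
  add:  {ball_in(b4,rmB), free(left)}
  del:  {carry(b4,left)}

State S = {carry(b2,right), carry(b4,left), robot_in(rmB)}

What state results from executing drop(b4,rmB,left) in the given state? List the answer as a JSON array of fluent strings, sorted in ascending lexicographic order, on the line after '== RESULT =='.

Compute (S \ del) ∪ add:
  pre ⊆ S: {carry(b4,left), robot_in(rmB)} ⊆ S  — applicable
  S \ del = {carry(b2,right), robot_in(rmB)}
  ∪ add   = {ball_in(b4,rmB), carry(b2,right), free(left), robot_in(rmB)}

== RESULT ==
["ball_in(b4,rmB)", "carry(b2,right)", "free(left)", "robot_in(rmB)"]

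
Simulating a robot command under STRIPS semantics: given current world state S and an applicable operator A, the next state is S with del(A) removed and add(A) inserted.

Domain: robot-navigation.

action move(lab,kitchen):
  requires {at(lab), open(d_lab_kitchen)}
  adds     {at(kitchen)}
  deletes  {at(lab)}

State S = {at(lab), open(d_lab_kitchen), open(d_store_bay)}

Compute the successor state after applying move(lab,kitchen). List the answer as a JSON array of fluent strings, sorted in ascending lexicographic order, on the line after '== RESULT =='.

Compute (S \ del) ∪ add:
  pre ⊆ S: {at(lab), open(d_lab_kitchen)} ⊆ S  — applicable
  S \ del = {open(d_lab_kitchen), open(d_store_bay)}
  ∪ add   = {at(kitchen), open(d_lab_kitchen), open(d_store_bay)}

== RESULT ==
["at(kitchen)", "open(d_lab_kitchen)", "open(d_store_bay)"]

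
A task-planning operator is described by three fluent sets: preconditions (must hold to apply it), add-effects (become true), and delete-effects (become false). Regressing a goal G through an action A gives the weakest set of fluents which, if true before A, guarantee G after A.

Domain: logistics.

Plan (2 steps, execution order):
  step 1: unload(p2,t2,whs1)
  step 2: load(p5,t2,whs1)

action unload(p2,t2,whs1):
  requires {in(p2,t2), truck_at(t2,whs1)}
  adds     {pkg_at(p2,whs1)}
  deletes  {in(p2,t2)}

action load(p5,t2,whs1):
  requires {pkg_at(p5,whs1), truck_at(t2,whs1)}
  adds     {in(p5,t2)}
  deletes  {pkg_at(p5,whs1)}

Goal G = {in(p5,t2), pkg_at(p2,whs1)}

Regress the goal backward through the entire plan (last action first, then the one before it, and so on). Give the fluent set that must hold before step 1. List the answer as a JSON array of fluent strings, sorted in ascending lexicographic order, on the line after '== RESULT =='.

Work backward from the goal:
  through step 2 (load(p5,t2,whs1)): drop {in(p5,t2)}, keep {pkg_at(p2,whs1)}, require {pkg_at(p5,whs1), truck_at(t2,whs1)}
    → {pkg_at(p2,whs1), pkg_at(p5,whs1), truck_at(t2,whs1)}
  through step 1 (unload(p2,t2,whs1)): drop {pkg_at(p2,whs1)}, keep {pkg_at(p5,whs1), truck_at(t2,whs1)}, require {in(p2,t2), truck_at(t2,whs1)}
    → {in(p2,t2), pkg_at(p5,whs1), truck_at(t2,whs1)}

== RESULT ==
["in(p2,t2)", "pkg_at(p5,whs1)", "truck_at(t2,whs1)"]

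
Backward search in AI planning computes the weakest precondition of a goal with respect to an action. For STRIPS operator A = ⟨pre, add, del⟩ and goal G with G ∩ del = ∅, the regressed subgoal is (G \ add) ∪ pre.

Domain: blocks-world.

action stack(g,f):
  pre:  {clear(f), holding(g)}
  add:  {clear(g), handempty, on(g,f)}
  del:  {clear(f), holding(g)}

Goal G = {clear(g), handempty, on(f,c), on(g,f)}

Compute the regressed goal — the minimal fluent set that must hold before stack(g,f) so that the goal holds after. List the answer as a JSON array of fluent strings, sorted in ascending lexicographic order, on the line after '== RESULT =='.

Regress:
  G ∩ del = {}  (empty — regression defined)
  G \ add = {clear(g), handempty, on(f,c), on(g,f)} \ {clear(g), handempty, on(g,f)} = {on(f,c)}
  ∪ pre   = {on(f,c)} ∪ {clear(f), holding(g)}
          = {clear(f), holding(g), on(f,c)}

== RESULT ==
["clear(f)", "holding(g)", "on(f,c)"]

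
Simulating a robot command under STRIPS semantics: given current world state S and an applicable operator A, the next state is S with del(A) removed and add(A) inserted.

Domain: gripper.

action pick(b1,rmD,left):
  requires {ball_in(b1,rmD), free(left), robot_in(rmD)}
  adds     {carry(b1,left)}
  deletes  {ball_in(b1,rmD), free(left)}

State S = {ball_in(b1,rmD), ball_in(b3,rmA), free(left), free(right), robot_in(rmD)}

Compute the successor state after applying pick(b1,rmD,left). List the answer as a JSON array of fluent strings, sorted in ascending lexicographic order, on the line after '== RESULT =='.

Compute (S \ del) ∪ add:
  pre ⊆ S: {ball_in(b1,rmD), free(left), robot_in(rmD)} ⊆ S  — applicable
  S \ del = {ball_in(b3,rmA), free(right), robot_in(rmD)}
  ∪ add   = {ball_in(b3,rmA), carry(b1,left), free(right), robot_in(rmD)}

== RESULT ==
["ball_in(b3,rmA)", "carry(b1,left)", "free(right)", "robot_in(rmD)"]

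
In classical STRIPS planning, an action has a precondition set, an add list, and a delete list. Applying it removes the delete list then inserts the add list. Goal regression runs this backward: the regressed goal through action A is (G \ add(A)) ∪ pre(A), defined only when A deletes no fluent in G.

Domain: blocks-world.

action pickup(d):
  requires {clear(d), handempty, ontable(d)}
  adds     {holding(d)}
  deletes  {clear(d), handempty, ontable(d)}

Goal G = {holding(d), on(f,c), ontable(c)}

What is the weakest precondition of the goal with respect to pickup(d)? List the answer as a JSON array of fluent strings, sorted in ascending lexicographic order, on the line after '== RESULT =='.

Regress:
  G ∩ del = {}  (empty — regression defined)
  G \ add = {holding(d), on(f,c), ontable(c)} \ {holding(d)} = {on(f,c), ontable(c)}
  ∪ pre   = {on(f,c), ontable(c)} ∪ {clear(d), handempty, ontable(d)}
          = {clear(d), handempty, on(f,c), ontable(c), ontable(d)}

== RESULT ==
["clear(d)", "handempty", "on(f,c)", "ontable(c)", "ontable(d)"]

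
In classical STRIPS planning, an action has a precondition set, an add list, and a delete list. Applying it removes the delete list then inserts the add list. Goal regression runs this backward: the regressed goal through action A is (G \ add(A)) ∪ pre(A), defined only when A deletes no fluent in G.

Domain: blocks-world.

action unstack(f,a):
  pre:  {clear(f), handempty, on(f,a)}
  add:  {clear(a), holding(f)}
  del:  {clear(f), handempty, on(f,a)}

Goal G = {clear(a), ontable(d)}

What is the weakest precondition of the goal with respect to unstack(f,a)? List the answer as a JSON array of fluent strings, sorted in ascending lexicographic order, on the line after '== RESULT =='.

Compute (G \ add) ∪ pre:
  G ∩ del = {}  (empty — regression defined)
  G \ add = {clear(a), ontable(d)} \ {clear(a), holding(f)} = {ontable(d)}
  ∪ pre   = {ontable(d)} ∪ {clear(f), handempty, on(f,a)}
          = {clear(f), handempty, on(f,a), ontable(d)}

== RESULT ==
["clear(f)", "handempty", "on(f,a)", "ontable(d)"]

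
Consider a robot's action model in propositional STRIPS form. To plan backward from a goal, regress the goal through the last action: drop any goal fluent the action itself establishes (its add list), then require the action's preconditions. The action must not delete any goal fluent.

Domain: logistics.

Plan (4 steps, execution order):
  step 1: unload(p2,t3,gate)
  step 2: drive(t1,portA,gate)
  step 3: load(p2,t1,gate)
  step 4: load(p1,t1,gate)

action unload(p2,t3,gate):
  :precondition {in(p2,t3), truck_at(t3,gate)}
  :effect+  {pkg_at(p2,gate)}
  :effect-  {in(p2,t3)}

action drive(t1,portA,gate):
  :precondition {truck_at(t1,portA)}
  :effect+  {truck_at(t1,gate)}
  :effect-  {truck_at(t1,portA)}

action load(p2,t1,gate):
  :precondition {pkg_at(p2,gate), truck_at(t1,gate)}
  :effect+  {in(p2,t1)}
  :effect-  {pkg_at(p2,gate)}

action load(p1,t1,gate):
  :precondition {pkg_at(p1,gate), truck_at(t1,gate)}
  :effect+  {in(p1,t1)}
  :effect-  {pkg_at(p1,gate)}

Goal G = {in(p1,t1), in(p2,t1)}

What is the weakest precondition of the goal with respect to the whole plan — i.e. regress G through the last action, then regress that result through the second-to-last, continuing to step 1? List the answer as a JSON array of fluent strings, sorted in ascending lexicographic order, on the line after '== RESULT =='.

Work backward from the goal:
  through step 4 (load(p1,t1,gate)): drop {in(p1,t1)}, keep {in(p2,t1)}, require {pkg_at(p1,gate), truck_at(t1,gate)}
    → {in(p2,t1), pkg_at(p1,gate), truck_at(t1,gate)}
  through step 3 (load(p2,t1,gate)): drop {in(p2,t1)}, keep {pkg_at(p1,gate), truck_at(t1,gate)}, require {pkg_at(p2,gate), truck_at(t1,gate)}
    → {pkg_at(p1,gate), pkg_at(p2,gate), truck_at(t1,gate)}
  through step 2 (drive(t1,portA,gate)): drop {truck_at(t1,gate)}, keep {pkg_at(p1,gate), pkg_at(p2,gate)}, require {truck_at(t1,portA)}
    → {pkg_at(p1,gate), pkg_at(p2,gate), truck_at(t1,portA)}
  through step 1 (unload(p2,t3,gate)): drop {pkg_at(p2,gate)}, keep {pkg_at(p1,gate), truck_at(t1,portA)}, require {in(p2,t3), truck_at(t3,gate)}
    → {in(p2,t3), pkg_at(p1,gate), truck_at(t1,portA), truck_at(t3,gate)}

== RESULT ==
["in(p2,t3)", "pkg_at(p1,gate)", "truck_at(t1,portA)", "truck_at(t3,gate)"]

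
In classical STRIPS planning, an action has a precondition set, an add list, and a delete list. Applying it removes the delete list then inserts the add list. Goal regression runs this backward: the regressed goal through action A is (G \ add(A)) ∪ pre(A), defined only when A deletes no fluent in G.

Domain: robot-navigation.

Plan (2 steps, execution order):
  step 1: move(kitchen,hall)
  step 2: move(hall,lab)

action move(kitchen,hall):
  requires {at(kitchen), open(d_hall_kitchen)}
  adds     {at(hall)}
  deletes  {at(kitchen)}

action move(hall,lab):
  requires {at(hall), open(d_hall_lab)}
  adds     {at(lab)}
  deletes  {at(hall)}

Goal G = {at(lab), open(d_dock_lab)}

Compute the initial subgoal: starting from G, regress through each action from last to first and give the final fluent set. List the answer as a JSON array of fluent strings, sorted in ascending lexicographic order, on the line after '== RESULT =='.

Work backward from the goal:
  through step 2 (move(hall,lab)): drop {at(lab)}, keep {open(d_dock_lab)}, require {at(hall), open(d_hall_lab)}
    → {at(hall), open(d_dock_lab), open(d_hall_lab)}
  through step 1 (move(kitchen,hall)): drop {at(hall)}, keep {open(d_dock_lab), open(d_hall_lab)}, require {at(kitchen), open(d_hall_kitchen)}
    → {at(kitchen), open(d_dock_lab), open(d_hall_kitchen), open(d_hall_lab)}

== RESULT ==
["at(kitchen)", "open(d_dock_lab)", "open(d_hall_kitchen)", "open(d_hall_lab)"]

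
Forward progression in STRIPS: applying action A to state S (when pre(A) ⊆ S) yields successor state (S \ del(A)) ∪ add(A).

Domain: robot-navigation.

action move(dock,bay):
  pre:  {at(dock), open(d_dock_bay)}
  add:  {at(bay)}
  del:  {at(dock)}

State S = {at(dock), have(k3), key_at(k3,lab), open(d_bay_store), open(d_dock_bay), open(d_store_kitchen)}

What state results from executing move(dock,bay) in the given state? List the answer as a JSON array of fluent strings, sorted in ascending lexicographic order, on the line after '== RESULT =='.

Progress:
  pre ⊆ S: {at(dock), open(d_dock_bay)} ⊆ S  — applicable
  S \ del = {have(k3), key_at(k3,lab), open(d_bay_store), open(d_dock_bay), open(d_store_kitchen)}
  ∪ add   = {at(bay), have(k3), key_at(k3,lab), open(d_bay_store), open(d_dock_bay), open(d_store_kitchen)}

== RESULT ==
["at(bay)", "have(k3)", "key_at(k3,lab)", "open(d_bay_store)", "open(d_dock_bay)", "open(d_store_kitchen)"]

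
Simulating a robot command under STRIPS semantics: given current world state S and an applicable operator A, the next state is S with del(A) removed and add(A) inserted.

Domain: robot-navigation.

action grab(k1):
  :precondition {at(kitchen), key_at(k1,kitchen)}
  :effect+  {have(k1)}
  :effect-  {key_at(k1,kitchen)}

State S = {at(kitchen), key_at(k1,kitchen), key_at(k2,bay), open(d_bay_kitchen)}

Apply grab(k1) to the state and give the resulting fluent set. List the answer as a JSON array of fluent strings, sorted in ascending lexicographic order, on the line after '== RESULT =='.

Progress:
  pre ⊆ S: {at(kitchen), key_at(k1,kitchen)} ⊆ S  — applicable
  S \ del = {at(kitchen), key_at(k2,bay), open(d_bay_kitchen)}
  ∪ add   = {at(kitchen), have(k1), key_at(k2,bay), open(d_bay_kitchen)}

== RESULT ==
["at(kitchen)", "have(k1)", "key_at(k2,bay)", "open(d_bay_kitchen)"]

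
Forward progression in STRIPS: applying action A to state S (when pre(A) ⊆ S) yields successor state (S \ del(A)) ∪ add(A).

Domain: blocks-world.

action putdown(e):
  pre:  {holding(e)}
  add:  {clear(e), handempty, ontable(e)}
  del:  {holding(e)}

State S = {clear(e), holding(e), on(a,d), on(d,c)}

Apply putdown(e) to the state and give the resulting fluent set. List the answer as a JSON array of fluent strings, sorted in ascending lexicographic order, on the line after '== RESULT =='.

Compute (S \ del) ∪ add:
  pre ⊆ S: {holding(e)} ⊆ S  — applicable
  S \ del = {clear(e), on(a,d), on(d,c)}
  ∪ add   = {clear(e), handempty, on(a,d), on(d,c), ontable(e)}

== RESULT ==
["clear(e)", "handempty", "on(a,d)", "on(d,c)", "ontable(e)"]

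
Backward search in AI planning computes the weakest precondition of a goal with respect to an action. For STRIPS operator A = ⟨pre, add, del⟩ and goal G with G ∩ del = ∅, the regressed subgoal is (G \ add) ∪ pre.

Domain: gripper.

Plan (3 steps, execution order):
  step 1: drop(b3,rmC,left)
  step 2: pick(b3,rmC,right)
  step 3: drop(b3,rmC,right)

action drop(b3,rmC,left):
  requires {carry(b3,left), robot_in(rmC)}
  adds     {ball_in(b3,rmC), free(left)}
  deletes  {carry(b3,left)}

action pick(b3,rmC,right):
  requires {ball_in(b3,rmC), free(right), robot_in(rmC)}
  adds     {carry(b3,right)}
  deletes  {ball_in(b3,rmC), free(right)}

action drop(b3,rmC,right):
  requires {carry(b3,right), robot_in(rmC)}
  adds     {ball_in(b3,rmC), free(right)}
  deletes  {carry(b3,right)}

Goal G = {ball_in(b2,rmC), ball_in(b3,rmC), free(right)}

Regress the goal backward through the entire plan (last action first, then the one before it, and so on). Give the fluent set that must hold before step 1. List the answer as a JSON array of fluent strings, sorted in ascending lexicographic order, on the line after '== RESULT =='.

Work backward from the goal:
  through step 3 (drop(b3,rmC,right)): drop {ball_in(b3,rmC), free(right)}, keep {ball_in(b2,rmC)}, require {carry(b3,right), robot_in(rmC)}
    → {ball_in(b2,rmC), carry(b3,right), robot_in(rmC)}
  through step 2 (pick(b3,rmC,right)): drop {carry(b3,right)}, keep {ball_in(b2,rmC), robot_in(rmC)}, require {ball_in(b3,rmC), free(right), robot_in(rmC)}
    → {ball_in(b2,rmC), ball_in(b3,rmC), free(right), robot_in(rmC)}
  through step 1 (drop(b3,rmC,left)): drop {ball_in(b3,rmC)}, keep {ball_in(b2,rmC), free(right), robot_in(rmC)}, require {carry(b3,left), robot_in(rmC)}
    → {ball_in(b2,rmC), carry(b3,left), free(right), robot_in(rmC)}

== RESULT ==
["ball_in(b2,rmC)", "carry(b3,left)", "free(right)", "robot_in(rmC)"]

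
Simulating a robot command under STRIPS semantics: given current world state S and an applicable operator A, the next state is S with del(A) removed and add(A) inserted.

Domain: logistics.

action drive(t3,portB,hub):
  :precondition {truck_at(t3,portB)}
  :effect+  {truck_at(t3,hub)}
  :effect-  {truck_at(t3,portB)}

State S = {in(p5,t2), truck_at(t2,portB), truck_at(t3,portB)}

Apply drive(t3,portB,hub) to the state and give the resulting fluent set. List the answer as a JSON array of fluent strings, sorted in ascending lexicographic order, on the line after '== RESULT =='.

Progress:
  pre ⊆ S: {truck_at(t3,portB)} ⊆ S  — applicable
  S \ del = {in(p5,t2), truck_at(t2,portB)}
  ∪ add   = {in(p5,t2), truck_at(t2,portB), truck_at(t3,hub)}

== RESULT ==
["in(p5,t2)", "truck_at(t2,portB)", "truck_at(t3,hub)"]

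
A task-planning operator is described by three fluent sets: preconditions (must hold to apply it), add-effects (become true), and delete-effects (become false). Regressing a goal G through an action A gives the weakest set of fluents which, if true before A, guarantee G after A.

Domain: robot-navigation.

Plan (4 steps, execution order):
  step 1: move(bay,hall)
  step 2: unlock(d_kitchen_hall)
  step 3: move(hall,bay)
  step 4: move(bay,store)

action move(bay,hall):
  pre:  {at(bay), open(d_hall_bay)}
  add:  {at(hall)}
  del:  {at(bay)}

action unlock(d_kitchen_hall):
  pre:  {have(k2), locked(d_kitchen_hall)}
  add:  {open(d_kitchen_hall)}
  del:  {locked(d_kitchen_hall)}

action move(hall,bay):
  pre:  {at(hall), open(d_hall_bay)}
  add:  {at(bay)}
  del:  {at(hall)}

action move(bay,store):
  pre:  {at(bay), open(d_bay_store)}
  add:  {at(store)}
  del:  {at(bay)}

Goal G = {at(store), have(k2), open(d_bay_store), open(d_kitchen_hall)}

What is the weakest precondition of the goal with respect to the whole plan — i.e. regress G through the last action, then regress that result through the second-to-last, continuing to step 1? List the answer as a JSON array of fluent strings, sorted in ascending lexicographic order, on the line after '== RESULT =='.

Work backward from the goal:
  through step 4 (move(bay,store)): drop {at(store)}, keep {have(k2), open(d_bay_store), open(d_kitchen_hall)}, require {at(bay), open(d_bay_store)}
    → {at(bay), have(k2), open(d_bay_store), open(d_kitchen_hall)}
  through step 3 (move(hall,bay)): drop {at(bay)}, keep {have(k2), open(d_bay_store), open(d_kitchen_hall)}, require {at(hall), open(d_hall_bay)}
    → {at(hall), have(k2), open(d_bay_store), open(d_hall_bay), open(d_kitchen_hall)}
  through step 2 (unlock(d_kitchen_hall)): drop {open(d_kitchen_hall)}, keep {at(hall), have(k2), open(d_bay_store), open(d_hall_bay)}, require {have(k2), locked(d_kitchen_hall)}
    → {at(hall), have(k2), locked(d_kitchen_hall), open(d_bay_store), open(d_hall_bay)}
  through step 1 (move(bay,hall)): drop {at(hall)}, keep {have(k2), locked(d_kitchen_hall), open(d_bay_store), open(d_hall_bay)}, require {at(bay), open(d_hall_bay)}
    → {at(bay), have(k2), locked(d_kitchen_hall), open(d_bay_store), open(d_hall_bay)}

== RESULT ==
["at(bay)", "have(k2)", "locked(d_kitchen_hall)", "open(d_bay_store)", "open(d_hall_bay)"]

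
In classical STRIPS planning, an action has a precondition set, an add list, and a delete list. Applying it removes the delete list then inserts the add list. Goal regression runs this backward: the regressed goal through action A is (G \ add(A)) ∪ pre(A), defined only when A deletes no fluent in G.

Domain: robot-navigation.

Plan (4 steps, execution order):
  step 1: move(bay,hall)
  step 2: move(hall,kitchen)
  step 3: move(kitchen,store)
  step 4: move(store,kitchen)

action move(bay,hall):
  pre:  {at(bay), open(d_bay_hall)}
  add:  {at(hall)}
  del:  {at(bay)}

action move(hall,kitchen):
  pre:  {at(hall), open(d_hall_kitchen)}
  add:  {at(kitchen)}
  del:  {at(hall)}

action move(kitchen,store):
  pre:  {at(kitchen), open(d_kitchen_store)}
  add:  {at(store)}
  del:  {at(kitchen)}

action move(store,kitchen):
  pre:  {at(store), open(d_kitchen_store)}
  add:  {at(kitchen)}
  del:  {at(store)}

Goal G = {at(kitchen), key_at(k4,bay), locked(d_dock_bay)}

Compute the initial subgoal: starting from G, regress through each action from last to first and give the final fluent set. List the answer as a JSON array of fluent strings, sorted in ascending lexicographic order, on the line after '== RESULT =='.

Regress step by step:
  through step 4 (move(store,kitchen)): drop {at(kitchen)}, keep {key_at(k4,bay), locked(d_dock_bay)}, require {at(store), open(d_kitchen_store)}
    → {at(store), key_at(k4,bay), locked(d_dock_bay), open(d_kitchen_store)}
  through step 3 (move(kitchen,store)): drop {at(store)}, keep {key_at(k4,bay), locked(d_dock_bay), open(d_kitchen_store)}, require {at(kitchen), open(d_kitchen_store)}
    → {at(kitchen), key_at(k4,bay), locked(d_dock_bay), open(d_kitchen_store)}
  through step 2 (move(hall,kitchen)): drop {at(kitchen)}, keep {key_at(k4,bay), locked(d_dock_bay), open(d_kitchen_store)}, require {at(hall), open(d_hall_kitchen)}
    → {at(hall), key_at(k4,bay), locked(d_dock_bay), open(d_hall_kitchen), open(d_kitchen_store)}
  through step 1 (move(bay,hall)): drop {at(hall)}, keep {key_at(k4,bay), locked(d_dock_bay), open(d_hall_kitchen), open(d_kitchen_store)}, require {at(bay), open(d_bay_hall)}
    → {at(bay), key_at(k4,bay), locked(d_dock_bay), open(d_bay_hall), open(d_hall_kitchen), open(d_kitchen_store)}

== RESULT ==
["at(bay)", "key_at(k4,bay)", "locked(d_dock_bay)", "open(d_bay_hall)", "open(d_hall_kitchen)", "open(d_kitchen_store)"]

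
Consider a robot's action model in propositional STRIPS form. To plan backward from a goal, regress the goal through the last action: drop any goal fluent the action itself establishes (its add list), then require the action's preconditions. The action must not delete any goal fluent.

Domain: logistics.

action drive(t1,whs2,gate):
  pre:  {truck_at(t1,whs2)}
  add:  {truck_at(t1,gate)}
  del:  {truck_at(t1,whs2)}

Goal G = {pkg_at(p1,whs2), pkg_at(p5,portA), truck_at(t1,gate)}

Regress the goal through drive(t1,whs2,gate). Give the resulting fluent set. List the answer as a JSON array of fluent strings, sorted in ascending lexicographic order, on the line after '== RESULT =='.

Compute (G \ add) ∪ pre:
  G ∩ del = {}  (empty — regression defined)
  G \ add = {pkg_at(p1,whs2), pkg_at(p5,portA), truck_at(t1,gate)} \ {truck_at(t1,gate)} = {pkg_at(p1,whs2), pkg_at(p5,portA)}
  ∪ pre   = {pkg_at(p1,whs2), pkg_at(p5,portA)} ∪ {truck_at(t1,whs2)}
          = {pkg_at(p1,whs2), pkg_at(p5,portA), truck_at(t1,whs2)}

== RESULT ==
["pkg_at(p1,whs2)", "pkg_at(p5,portA)", "truck_at(t1,whs2)"]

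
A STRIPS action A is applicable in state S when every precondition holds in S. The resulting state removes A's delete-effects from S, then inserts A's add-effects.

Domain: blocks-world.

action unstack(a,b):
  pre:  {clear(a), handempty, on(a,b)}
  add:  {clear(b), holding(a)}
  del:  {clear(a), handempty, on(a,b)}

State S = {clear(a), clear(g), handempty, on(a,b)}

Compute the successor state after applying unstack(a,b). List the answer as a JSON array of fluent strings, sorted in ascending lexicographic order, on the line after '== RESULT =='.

Compute (S \ del) ∪ add:
  pre ⊆ S: {clear(a), handempty, on(a,b)} ⊆ S  — applicable
  S \ del = {clear(g)}
  ∪ add   = {clear(b), clear(g), holding(a)}

== RESULT ==
["clear(b)", "clear(g)", "holding(a)"]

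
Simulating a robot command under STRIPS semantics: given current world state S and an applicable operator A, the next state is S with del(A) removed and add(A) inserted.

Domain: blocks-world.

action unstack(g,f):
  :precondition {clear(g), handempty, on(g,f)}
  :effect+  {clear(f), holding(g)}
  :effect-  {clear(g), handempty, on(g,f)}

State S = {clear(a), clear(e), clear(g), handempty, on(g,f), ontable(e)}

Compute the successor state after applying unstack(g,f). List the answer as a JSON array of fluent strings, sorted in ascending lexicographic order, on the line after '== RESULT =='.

Compute (S \ del) ∪ add:
  pre ⊆ S: {clear(g), handempty, on(g,f)} ⊆ S  — applicable
  S \ del = {clear(a), clear(e), ontable(e)}
  ∪ add   = {clear(a), clear(e), clear(f), holding(g), ontable(e)}

== RESULT ==
["clear(a)", "clear(e)", "clear(f)", "holding(g)", "ontable(e)"]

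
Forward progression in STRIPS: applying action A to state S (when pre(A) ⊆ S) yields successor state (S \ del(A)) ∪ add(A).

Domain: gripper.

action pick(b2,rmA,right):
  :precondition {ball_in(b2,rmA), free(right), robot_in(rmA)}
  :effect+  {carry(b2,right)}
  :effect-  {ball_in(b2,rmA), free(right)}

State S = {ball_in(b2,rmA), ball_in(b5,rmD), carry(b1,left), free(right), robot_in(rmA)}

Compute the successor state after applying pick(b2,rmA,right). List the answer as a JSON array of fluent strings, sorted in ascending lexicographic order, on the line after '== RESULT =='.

Compute (S \ del) ∪ add:
  pre ⊆ S: {ball_in(b2,rmA), free(right), robot_in(rmA)} ⊆ S  — applicable
  S \ del = {ball_in(b5,rmD), carry(b1,left), robot_in(rmA)}
  ∪ add   = {ball_in(b5,rmD), carry(b1,left), carry(b2,right), robot_in(rmA)}

== RESULT ==
["ball_in(b5,rmD)", "carry(b1,left)", "carry(b2,right)", "robot_in(rmA)"]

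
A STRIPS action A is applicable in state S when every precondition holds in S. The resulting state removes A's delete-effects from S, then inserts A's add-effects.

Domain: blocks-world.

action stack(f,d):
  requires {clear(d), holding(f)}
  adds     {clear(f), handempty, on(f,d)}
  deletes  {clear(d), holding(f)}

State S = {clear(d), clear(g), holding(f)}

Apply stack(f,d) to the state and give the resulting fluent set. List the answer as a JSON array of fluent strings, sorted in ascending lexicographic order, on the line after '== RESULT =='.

Compute (S \ del) ∪ add:
  pre ⊆ S: {clear(d), holding(f)} ⊆ S  — applicable
  S \ del = {clear(g)}
  ∪ add   = {clear(f), clear(g), handempty, on(f,d)}

== RESULT ==
["clear(f)", "clear(g)", "handempty", "on(f,d)"]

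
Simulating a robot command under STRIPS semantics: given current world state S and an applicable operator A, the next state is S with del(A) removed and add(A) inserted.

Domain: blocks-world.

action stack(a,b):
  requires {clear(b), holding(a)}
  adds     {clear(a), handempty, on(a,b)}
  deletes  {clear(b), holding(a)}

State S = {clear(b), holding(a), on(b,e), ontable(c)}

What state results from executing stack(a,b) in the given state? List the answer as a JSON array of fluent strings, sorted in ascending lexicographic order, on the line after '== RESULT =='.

Progress:
  pre ⊆ S: {clear(b), holding(a)} ⊆ S  — applicable
  S \ del = {on(b,e), ontable(c)}
  ∪ add   = {clear(a), handempty, on(a,b), on(b,e), ontable(c)}

== RESULT ==
["clear(a)", "handempty", "on(a,b)", "on(b,e)", "ontable(c)"]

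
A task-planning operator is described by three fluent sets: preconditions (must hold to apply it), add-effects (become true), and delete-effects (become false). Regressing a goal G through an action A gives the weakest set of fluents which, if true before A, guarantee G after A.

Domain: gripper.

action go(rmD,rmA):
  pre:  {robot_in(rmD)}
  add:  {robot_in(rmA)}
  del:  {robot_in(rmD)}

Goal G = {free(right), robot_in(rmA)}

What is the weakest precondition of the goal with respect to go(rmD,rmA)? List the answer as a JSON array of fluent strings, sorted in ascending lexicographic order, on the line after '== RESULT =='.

Compute (G \ add) ∪ pre:
  G ∩ del = {}  (empty — regression defined)
  G \ add = {free(right), robot_in(rmA)} \ {robot_in(rmA)} = {free(right)}
  ∪ pre   = {free(right)} ∪ {robot_in(rmD)}
          = {free(right), robot_in(rmD)}

== RESULT ==
["free(right)", "robot_in(rmD)"]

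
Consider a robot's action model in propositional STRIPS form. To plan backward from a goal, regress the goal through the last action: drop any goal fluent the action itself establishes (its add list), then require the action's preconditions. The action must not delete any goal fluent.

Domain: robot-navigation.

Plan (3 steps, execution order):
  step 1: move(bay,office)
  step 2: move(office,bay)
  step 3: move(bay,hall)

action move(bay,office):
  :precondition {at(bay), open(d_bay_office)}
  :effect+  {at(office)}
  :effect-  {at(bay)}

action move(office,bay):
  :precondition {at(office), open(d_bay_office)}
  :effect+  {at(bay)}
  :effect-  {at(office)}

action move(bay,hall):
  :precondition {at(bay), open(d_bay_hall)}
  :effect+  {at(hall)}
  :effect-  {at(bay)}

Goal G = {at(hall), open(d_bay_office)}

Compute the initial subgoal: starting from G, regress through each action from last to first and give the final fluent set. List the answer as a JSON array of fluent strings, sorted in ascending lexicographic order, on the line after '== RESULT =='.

Work backward from the goal:
  through step 3 (move(bay,hall)): drop {at(hall)}, keep {open(d_bay_office)}, require {at(bay), open(d_bay_hall)}
    → {at(bay), open(d_bay_hall), open(d_bay_office)}
  through step 2 (move(office,bay)): drop {at(bay)}, keep {open(d_bay_hall), open(d_bay_office)}, require {at(office), open(d_bay_office)}
    → {at(office), open(d_bay_hall), open(d_bay_office)}
  through step 1 (move(bay,office)): drop {at(office)}, keep {open(d_bay_hall), open(d_bay_office)}, require {at(bay), open(d_bay_office)}
    → {at(bay), open(d_bay_hall), open(d_bay_office)}

== RESULT ==
["at(bay)", "open(d_bay_hall)", "open(d_bay_office)"]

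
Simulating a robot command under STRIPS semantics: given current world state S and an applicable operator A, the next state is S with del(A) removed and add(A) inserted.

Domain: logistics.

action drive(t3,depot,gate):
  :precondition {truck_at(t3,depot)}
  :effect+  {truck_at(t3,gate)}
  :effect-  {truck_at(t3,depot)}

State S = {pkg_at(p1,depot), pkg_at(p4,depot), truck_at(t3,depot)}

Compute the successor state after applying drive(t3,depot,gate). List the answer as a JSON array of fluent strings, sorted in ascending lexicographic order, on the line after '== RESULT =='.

Progress:
  pre ⊆ S: {truck_at(t3,depot)} ⊆ S  — applicable
  S \ del = {pkg_at(p1,depot), pkg_at(p4,depot)}
  ∪ add   = {pkg_at(p1,depot), pkg_at(p4,depot), truck_at(t3,gate)}

== RESULT ==
["pkg_at(p1,depot)", "pkg_at(p4,depot)", "truck_at(t3,gate)"]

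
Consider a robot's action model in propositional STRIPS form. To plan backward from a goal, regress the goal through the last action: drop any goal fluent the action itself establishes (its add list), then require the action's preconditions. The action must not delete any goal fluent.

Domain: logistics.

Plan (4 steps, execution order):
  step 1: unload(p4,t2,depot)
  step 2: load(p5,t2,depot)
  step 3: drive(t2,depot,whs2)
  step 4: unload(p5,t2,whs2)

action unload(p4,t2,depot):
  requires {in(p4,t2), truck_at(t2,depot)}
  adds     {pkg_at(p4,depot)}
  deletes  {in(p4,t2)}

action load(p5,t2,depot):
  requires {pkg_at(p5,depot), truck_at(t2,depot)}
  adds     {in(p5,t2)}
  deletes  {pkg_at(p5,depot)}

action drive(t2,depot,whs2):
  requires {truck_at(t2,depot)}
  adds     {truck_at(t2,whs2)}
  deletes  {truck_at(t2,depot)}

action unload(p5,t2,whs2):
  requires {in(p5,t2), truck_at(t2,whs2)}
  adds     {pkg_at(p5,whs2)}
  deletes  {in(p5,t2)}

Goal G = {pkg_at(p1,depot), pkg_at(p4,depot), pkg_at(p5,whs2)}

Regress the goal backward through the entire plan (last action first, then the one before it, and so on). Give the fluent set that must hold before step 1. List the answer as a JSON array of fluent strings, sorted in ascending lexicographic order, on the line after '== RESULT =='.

Regress step by step:
  through step 4 (unload(p5,t2,whs2)): drop {pkg_at(p5,whs2)}, keep {pkg_at(p1,depot), pkg_at(p4,depot)}, require {in(p5,t2), truck_at(t2,whs2)}
    → {in(p5,t2), pkg_at(p1,depot), pkg_at(p4,depot), truck_at(t2,whs2)}
  through step 3 (drive(t2,depot,whs2)): drop {truck_at(t2,whs2)}, keep {in(p5,t2), pkg_at(p1,depot), pkg_at(p4,depot)}, require {truck_at(t2,depot)}
    → {in(p5,t2), pkg_at(p1,depot), pkg_at(p4,depot), truck_at(t2,depot)}
  through step 2 (load(p5,t2,depot)): drop {in(p5,t2)}, keep {pkg_at(p1,depot), pkg_at(p4,depot), truck_at(t2,depot)}, require {pkg_at(p5,depot), truck_at(t2,depot)}
    → {pkg_at(p1,depot), pkg_at(p4,depot), pkg_at(p5,depot), truck_at(t2,depot)}
  through step 1 (unload(p4,t2,depot)): drop {pkg_at(p4,depot)}, keep {pkg_at(p1,depot), pkg_at(p5,depot), truck_at(t2,depot)}, require {in(p4,t2), truck_at(t2,depot)}
    → {in(p4,t2), pkg_at(p1,depot), pkg_at(p5,depot), truck_at(t2,depot)}

== RESULT ==
["in(p4,t2)", "pkg_at(p1,depot)", "pkg_at(p5,depot)", "truck_at(t2,depot)"]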